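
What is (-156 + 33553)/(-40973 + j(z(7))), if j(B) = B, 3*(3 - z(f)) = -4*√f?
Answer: -6157237905/7553433994 - 100191*√7/3776716997 ≈ -0.81523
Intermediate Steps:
z(f) = 3 + 4*√f/3 (z(f) = 3 - (-4)*√f/3 = 3 + 4*√f/3)
(-156 + 33553)/(-40973 + j(z(7))) = (-156 + 33553)/(-40973 + (3 + 4*√7/3)) = 33397/(-40970 + 4*√7/3)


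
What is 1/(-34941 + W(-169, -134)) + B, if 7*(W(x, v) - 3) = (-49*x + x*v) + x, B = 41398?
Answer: 1264460511/30544 ≈ 41398.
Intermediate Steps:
W(x, v) = 3 - 48*x/7 + v*x/7 (W(x, v) = 3 + ((-49*x + x*v) + x)/7 = 3 + ((-49*x + v*x) + x)/7 = 3 + (-48*x + v*x)/7 = 3 + (-48*x/7 + v*x/7) = 3 - 48*x/7 + v*x/7)
1/(-34941 + W(-169, -134)) + B = 1/(-34941 + (3 - 48/7*(-169) + (1/7)*(-134)*(-169))) + 41398 = 1/(-34941 + (3 + 8112/7 + 22646/7)) + 41398 = 1/(-34941 + 4397) + 41398 = 1/(-30544) + 41398 = -1/30544 + 41398 = 1264460511/30544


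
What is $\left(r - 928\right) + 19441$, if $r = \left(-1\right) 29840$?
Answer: $-11327$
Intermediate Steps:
$r = -29840$
$\left(r - 928\right) + 19441 = \left(-29840 - 928\right) + 19441 = -30768 + 19441 = -11327$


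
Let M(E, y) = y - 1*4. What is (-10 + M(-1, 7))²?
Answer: 49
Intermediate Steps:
M(E, y) = -4 + y (M(E, y) = y - 4 = -4 + y)
(-10 + M(-1, 7))² = (-10 + (-4 + 7))² = (-10 + 3)² = (-7)² = 49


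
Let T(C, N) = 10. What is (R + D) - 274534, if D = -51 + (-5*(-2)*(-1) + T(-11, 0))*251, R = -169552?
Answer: -444137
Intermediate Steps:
D = -51 (D = -51 + (-5*(-2)*(-1) + 10)*251 = -51 + (10*(-1) + 10)*251 = -51 + (-10 + 10)*251 = -51 + 0*251 = -51 + 0 = -51)
(R + D) - 274534 = (-169552 - 51) - 274534 = -169603 - 274534 = -444137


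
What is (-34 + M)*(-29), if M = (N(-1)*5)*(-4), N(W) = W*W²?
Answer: 406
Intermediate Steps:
N(W) = W³
M = 20 (M = ((-1)³*5)*(-4) = -1*5*(-4) = -5*(-4) = 20)
(-34 + M)*(-29) = (-34 + 20)*(-29) = -14*(-29) = 406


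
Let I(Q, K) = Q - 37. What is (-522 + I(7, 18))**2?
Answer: 304704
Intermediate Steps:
I(Q, K) = -37 + Q
(-522 + I(7, 18))**2 = (-522 + (-37 + 7))**2 = (-522 - 30)**2 = (-552)**2 = 304704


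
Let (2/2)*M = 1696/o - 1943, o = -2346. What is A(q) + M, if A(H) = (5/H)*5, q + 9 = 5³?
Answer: -264449167/136068 ≈ -1943.5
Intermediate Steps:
q = 116 (q = -9 + 5³ = -9 + 125 = 116)
A(H) = 25/H
M = -2279987/1173 (M = 1696/(-2346) - 1943 = 1696*(-1/2346) - 1943 = -848/1173 - 1943 = -2279987/1173 ≈ -1943.7)
A(q) + M = 25/116 - 2279987/1173 = -264449167/136068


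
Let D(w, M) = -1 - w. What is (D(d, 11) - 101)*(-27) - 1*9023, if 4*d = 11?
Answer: -24779/4 ≈ -6194.8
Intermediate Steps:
d = 11/4 (d = (¼)*11 = 11/4 ≈ 2.7500)
(D(d, 11) - 101)*(-27) - 1*9023 = ((-1 - 1*11/4) - 101)*(-27) - 1*9023 = ((-1 - 11/4) - 101)*(-27) - 9023 = (-15/4 - 101)*(-27) - 9023 = -419/4*(-27) - 9023 = 11313/4 - 9023 = -24779/4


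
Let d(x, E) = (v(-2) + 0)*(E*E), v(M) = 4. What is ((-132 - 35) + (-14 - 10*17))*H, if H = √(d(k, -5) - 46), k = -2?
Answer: -1053*√6 ≈ -2579.3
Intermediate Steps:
d(x, E) = 4*E² (d(x, E) = (4 + 0)*(E*E) = 4*E²)
H = 3*√6 (H = √(4*(-5)² - 46) = √(4*25 - 46) = √(100 - 46) = √54 = 3*√6 ≈ 7.3485)
((-132 - 35) + (-14 - 10*17))*H = ((-132 - 35) + (-14 - 10*17))*(3*√6) = (-167 + (-14 - 170))*(3*√6) = (-167 - 184)*(3*√6) = -1053*√6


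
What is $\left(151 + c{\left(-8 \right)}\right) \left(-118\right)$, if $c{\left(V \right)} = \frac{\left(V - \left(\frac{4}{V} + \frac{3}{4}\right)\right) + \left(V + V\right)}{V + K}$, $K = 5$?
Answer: $- \frac{112631}{6} \approx -18772.0$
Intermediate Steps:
$c{\left(V \right)} = \frac{- \frac{3}{4} - \frac{4}{V} + 3 V}{5 + V}$ ($c{\left(V \right)} = \frac{\left(V - \left(\frac{4}{V} + \frac{3}{4}\right)\right) + \left(V + V\right)}{V + 5} = \frac{\left(V - \left(\frac{4}{V} + 3 \cdot \frac{1}{4}\right)\right) + 2 V}{5 + V} = \frac{\left(V - \left(\frac{4}{V} + \frac{3}{4}\right)\right) + 2 V}{5 + V} = \frac{\left(V - \left(\frac{3}{4} + \frac{4}{V}\right)\right) + 2 V}{5 + V} = \frac{\left(- \frac{3}{4} + V - \frac{4}{V}\right) + 2 V}{5 + V} = \frac{- \frac{3}{4} - \frac{4}{V} + 3 V}{5 + V}$)
$\left(151 + c{\left(-8 \right)}\right) \left(-118\right) = \left(151 + \frac{-16 - -24 + 12 \left(-8\right)^{2}}{4 \left(-8\right) \left(5 - 8\right)}\right) \left(-118\right) = \left(151 + \frac{1}{4} \left(- \frac{1}{8}\right) \frac{1}{-3} \left(-16 + 24 + 12 \cdot 64\right)\right) \left(-118\right) = \left(151 + \frac{1}{4} \left(- \frac{1}{8}\right) \left(- \frac{1}{3}\right) \left(-16 + 24 + 768\right)\right) \left(-118\right) = \left(151 + \frac{1}{4} \left(- \frac{1}{8}\right) \left(- \frac{1}{3}\right) 776\right) \left(-118\right) = \left(151 + \frac{97}{12}\right) \left(-118\right) = \frac{1909}{12} \left(-118\right) = - \frac{112631}{6}$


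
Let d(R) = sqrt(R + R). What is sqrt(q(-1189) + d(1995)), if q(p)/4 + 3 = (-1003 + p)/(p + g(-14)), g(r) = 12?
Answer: sqrt(-6304012 + 1385329*sqrt(3990))/1177 ≈ 7.6561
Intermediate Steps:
d(R) = sqrt(2)*sqrt(R) (d(R) = sqrt(2*R) = sqrt(2)*sqrt(R))
q(p) = -12 + 4*(-1003 + p)/(12 + p) (q(p) = -12 + 4*((-1003 + p)/(p + 12)) = -12 + 4*((-1003 + p)/(12 + p)) = -12 + 4*(-1003 + p)/(12 + p))
sqrt(q(-1189) + d(1995)) = sqrt(4*(-1039 - 2*(-1189))/(12 - 1189) + sqrt(2)*sqrt(1995)) = sqrt(4*(-1039 + 2378)/(-1177) + sqrt(3990)) = sqrt(4*(-1/1177)*1339 + sqrt(3990)) = sqrt(-5356/1177 + sqrt(3990))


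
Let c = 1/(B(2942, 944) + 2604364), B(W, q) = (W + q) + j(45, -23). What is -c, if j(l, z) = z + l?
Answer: -1/2608272 ≈ -3.8340e-7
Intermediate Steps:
j(l, z) = l + z
B(W, q) = 22 + W + q (B(W, q) = (W + q) + (45 - 23) = (W + q) + 22 = 22 + W + q)
c = 1/2608272 (c = 1/((22 + 2942 + 944) + 2604364) = 1/(3908 + 2604364) = 1/2608272 ≈ 3.8340e-7)
-c = -1*1/2608272 = -1/2608272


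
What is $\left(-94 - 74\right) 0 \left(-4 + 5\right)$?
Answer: $0$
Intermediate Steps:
$\left(-94 - 74\right) 0 \left(-4 + 5\right) = - 168 \cdot 0 \cdot 1 = \left(-168\right) 0 = 0$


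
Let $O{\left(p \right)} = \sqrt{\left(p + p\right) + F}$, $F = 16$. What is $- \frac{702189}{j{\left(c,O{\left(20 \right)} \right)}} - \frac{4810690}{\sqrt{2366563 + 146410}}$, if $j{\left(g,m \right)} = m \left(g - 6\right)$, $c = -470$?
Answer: $- \frac{4810690 \sqrt{2512973}}{2512973} + \frac{702189 \sqrt{14}}{13328} \approx -2837.6$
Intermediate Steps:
$O{\left(p \right)} = \sqrt{16 + 2 p}$ ($O{\left(p \right)} = \sqrt{\left(p + p\right) + 16} = \sqrt{2 p + 16} = \sqrt{16 + 2 p}$)
$j{\left(g,m \right)} = m \left(-6 + g\right)$
$- \frac{702189}{j{\left(c,O{\left(20 \right)} \right)}} - \frac{4810690}{\sqrt{2366563 + 146410}} = - \frac{702189}{\sqrt{16 + 2 \cdot 20} \left(-6 - 470\right)} - \frac{4810690}{\sqrt{2366563 + 146410}} = - \frac{702189}{\sqrt{16 + 40} \left(-476\right)} - \frac{4810690}{\sqrt{2512973}} = - \frac{702189}{\sqrt{56} \left(-476\right)} - 4810690 \frac{\sqrt{2512973}}{2512973} = - \frac{702189}{2 \sqrt{14} \left(-476\right)} - \frac{4810690 \sqrt{2512973}}{2512973} = - \frac{702189}{\left(-952\right) \sqrt{14}} - \frac{4810690 \sqrt{2512973}}{2512973} = - 702189 \left(- \frac{\sqrt{14}}{13328}\right) - \frac{4810690 \sqrt{2512973}}{2512973} = \frac{702189 \sqrt{14}}{13328} - \frac{4810690 \sqrt{2512973}}{2512973} = - \frac{4810690 \sqrt{2512973}}{2512973} + \frac{702189 \sqrt{14}}{13328}$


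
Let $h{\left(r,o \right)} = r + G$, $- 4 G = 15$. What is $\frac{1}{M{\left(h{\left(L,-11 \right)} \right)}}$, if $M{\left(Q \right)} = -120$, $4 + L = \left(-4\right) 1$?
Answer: $- \frac{1}{120} \approx -0.0083333$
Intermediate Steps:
$G = - \frac{15}{4}$ ($G = \left(- \frac{1}{4}\right) 15 = - \frac{15}{4} \approx -3.75$)
$L = -8$ ($L = -4 - 4 = -8$)
$h{\left(r,o \right)} = - \frac{15}{4} + r$ ($h{\left(r,o \right)} = r - \frac{15}{4} = - \frac{15}{4} + r$)
$\frac{1}{M{\left(h{\left(L,-11 \right)} \right)}} = \frac{1}{-120} = - \frac{1}{120}$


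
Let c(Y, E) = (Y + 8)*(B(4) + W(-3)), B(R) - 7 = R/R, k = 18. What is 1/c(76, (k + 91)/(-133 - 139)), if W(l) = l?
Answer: 1/420 ≈ 0.0023810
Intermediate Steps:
B(R) = 8 (B(R) = 7 + R/R = 7 + 1 = 8)
c(Y, E) = 40 + 5*Y (c(Y, E) = (Y + 8)*(8 - 3) = (8 + Y)*5 = 40 + 5*Y)
1/c(76, (k + 91)/(-133 - 139)) = 1/(40 + 5*76) = 1/(40 + 380) = 1/420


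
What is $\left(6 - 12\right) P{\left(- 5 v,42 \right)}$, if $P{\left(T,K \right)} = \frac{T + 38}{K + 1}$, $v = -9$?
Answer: $- \frac{498}{43} \approx -11.581$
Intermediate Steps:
$P{\left(T,K \right)} = \frac{38 + T}{1 + K}$
$\left(6 - 12\right) P{\left(- 5 v,42 \right)} = \left(6 - 12\right) \frac{38 - -45}{1 + 42} = \left(6 - 12\right) \frac{38 + 45}{43} = - 6 \cdot \frac{1}{43} \cdot 83 = \left(-6\right) \frac{83}{43} = - \frac{498}{43}$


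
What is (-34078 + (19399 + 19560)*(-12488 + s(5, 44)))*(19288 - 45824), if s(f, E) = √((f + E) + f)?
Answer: 12911198801520 - 3101448072*√6 ≈ 1.2904e+13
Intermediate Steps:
s(f, E) = √(E + 2*f) (s(f, E) = √((E + f) + f) = √(E + 2*f))
(-34078 + (19399 + 19560)*(-12488 + s(5, 44)))*(19288 - 45824) = (-34078 + (19399 + 19560)*(-12488 + √(44 + 2*5)))*(19288 - 45824) = (-34078 + 38959*(-12488 + √(44 + 10)))*(-26536) = (-34078 + 38959*(-12488 + √54))*(-26536) = (-34078 + 38959*(-12488 + 3*√6))*(-26536) = (-34078 + (-486519992 + 116877*√6))*(-26536) = (-486554070 + 116877*√6)*(-26536) = 12911198801520 - 3101448072*√6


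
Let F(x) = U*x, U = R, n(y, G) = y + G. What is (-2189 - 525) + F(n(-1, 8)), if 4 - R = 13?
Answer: -2777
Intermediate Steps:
R = -9 (R = 4 - 1*13 = 4 - 13 = -9)
n(y, G) = G + y
U = -9
F(x) = -9*x
(-2189 - 525) + F(n(-1, 8)) = (-2189 - 525) - 9*(8 - 1) = -2714 - 9*7 = -2714 - 63 = -2777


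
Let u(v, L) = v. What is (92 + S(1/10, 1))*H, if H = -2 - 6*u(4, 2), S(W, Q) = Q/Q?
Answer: -2418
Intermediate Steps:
S(W, Q) = 1
H = -26 (H = -2 - 6*4 = -2 - 24 = -26)
(92 + S(1/10, 1))*H = (92 + 1)*(-26) = 93*(-26) = -2418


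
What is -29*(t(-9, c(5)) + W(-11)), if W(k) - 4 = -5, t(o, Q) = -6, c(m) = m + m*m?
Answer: 203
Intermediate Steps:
c(m) = m + m**2
W(k) = -1 (W(k) = 4 - 5 = -1)
-29*(t(-9, c(5)) + W(-11)) = -29*(-6 - 1) = -29*(-7) = 203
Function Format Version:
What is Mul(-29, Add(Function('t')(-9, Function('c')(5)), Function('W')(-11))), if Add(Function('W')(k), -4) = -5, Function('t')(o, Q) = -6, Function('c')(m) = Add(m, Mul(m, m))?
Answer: 203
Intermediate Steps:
Function('c')(m) = Add(m, Pow(m, 2))
Function('W')(k) = -1 (Function('W')(k) = Add(4, -5) = -1)
Mul(-29, Add(Function('t')(-9, Function('c')(5)), Function('W')(-11))) = Mul(-29, Add(-6, -1)) = Mul(-29, -7) = 203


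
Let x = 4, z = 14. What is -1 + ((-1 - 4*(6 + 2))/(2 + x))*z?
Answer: -78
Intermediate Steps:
-1 + ((-1 - 4*(6 + 2))/(2 + x))*z = -1 + ((-1 - 4*(6 + 2))/(2 + 4))*14 = -1 + ((-1 - 4*8)/6)*14 = -1 + ((-1 - 32)*(1/6))*14 = -1 - 33*1/6*14 = -1 - 11/2*14 = -1 - 77 = -78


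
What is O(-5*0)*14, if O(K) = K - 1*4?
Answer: -56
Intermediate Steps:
O(K) = -4 + K (O(K) = K - 4 = -4 + K)
O(-5*0)*14 = (-4 - 5*0)*14 = (-4 + 0)*14 = -4*14 = -56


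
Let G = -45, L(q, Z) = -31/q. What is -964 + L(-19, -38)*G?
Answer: -19711/19 ≈ -1037.4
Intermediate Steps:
-964 + L(-19, -38)*G = -964 - 31/(-19)*(-45) = -964 - 31*(-1/19)*(-45) = -964 + (31/19)*(-45) = -964 - 1395/19 = -19711/19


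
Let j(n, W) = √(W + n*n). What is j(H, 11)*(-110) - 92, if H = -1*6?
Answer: -92 - 110*√47 ≈ -846.12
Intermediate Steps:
H = -6
j(n, W) = √(W + n²)
j(H, 11)*(-110) - 92 = √(11 + (-6)²)*(-110) - 92 = √(11 + 36)*(-110) - 92 = √47*(-110) - 92 = -110*√47 - 92 = -92 - 110*√47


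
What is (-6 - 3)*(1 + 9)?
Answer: -90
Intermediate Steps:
(-6 - 3)*(1 + 9) = -9*10 = -90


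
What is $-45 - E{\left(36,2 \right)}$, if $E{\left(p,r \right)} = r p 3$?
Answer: $-261$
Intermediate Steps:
$E{\left(p,r \right)} = 3 p r$ ($E{\left(p,r \right)} = p r 3 = 3 p r$)
$-45 - E{\left(36,2 \right)} = -45 - 3 \cdot 36 \cdot 2 = -45 - 216 = -261$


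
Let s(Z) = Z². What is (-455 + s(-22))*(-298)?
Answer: -8642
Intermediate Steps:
(-455 + s(-22))*(-298) = (-455 + (-22)²)*(-298) = (-455 + 484)*(-298) = 29*(-298) = -8642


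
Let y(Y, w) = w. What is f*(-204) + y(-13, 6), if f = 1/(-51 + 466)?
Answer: 2286/415 ≈ 5.5084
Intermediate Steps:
f = 1/415 ≈ 0.0024096
f*(-204) + y(-13, 6) = (1/415)*(-204) + 6 = -204/415 + 6 = 2286/415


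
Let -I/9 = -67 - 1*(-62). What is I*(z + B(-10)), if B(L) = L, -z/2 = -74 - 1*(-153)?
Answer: -7560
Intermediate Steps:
z = -158 (z = -2*(-74 - 1*(-153)) = -2*(-74 + 153) = -2*79 = -158)
I = 45 (I = -9*(-67 - 1*(-62)) = -9*(-67 + 62) = -9*(-5) = 45)
I*(z + B(-10)) = 45*(-158 - 10) = 45*(-168) = -7560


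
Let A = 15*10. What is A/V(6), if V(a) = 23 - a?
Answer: 150/17 ≈ 8.8235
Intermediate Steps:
A = 150
A/V(6) = 150/(23 - 1*6) = 150/(23 - 6) = 150/17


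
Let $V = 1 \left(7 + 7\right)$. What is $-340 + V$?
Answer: $-326$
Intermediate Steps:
$V = 14$ ($V = 1 \cdot 14 = 14$)
$-340 + V = -340 + 14 = -326$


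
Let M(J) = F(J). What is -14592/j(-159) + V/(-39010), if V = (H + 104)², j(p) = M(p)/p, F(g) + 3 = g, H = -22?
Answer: -2514146738/175545 ≈ -14322.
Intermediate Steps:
F(g) = -3 + g
M(J) = -3 + J
j(p) = (-3 + p)/p
V = 6724 (V = (-22 + 104)² = 82² = 6724)
-14592/j(-159) + V/(-39010) = -14592*(-159/(-3 - 159)) + 6724/(-39010) = -14592/((-1/159*(-162))) + 6724*(-1/39010) = -14592/54/53 - 3362/19505 = -14592*53/54 - 3362/19505 = -128896/9 - 3362/19505 = -2514146738/175545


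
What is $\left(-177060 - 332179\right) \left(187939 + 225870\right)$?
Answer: $-210727681351$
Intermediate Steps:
$\left(-177060 - 332179\right) \left(187939 + 225870\right) = \left(-509239\right) 413809 = -210727681351$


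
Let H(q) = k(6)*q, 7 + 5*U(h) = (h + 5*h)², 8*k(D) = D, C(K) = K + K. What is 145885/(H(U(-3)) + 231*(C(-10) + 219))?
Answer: 2917700/920331 ≈ 3.1703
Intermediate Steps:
C(K) = 2*K
k(D) = D/8
U(h) = -7/5 + 36*h²/5 (U(h) = -7/5 + (h + 5*h)²/5 = -7/5 + (6*h)²/5 = -7/5 + (36*h²)/5 = -7/5 + 36*h²/5)
H(q) = 3*q/4 (H(q) = ((⅛)*6)*q = 3*q/4)
145885/(H(U(-3)) + 231*(C(-10) + 219)) = 145885/(3*(-7/5 + (36/5)*(-3)²)/4 + 231*(2*(-10) + 219)) = 145885/(3*(-7/5 + (36/5)*9)/4 + 231*(-20 + 219)) = 145885/(3*(-7/5 + 324/5)/4 + 231*199) = 145885/((¾)*(317/5) + 45969) = 145885/(951/20 + 45969) = 145885/(920331/20) = 145885*(20/920331) = 2917700/920331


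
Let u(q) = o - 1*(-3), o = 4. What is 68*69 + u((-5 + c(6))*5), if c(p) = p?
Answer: 4699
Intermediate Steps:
u(q) = 7 (u(q) = 4 - 1*(-3) = 4 + 3 = 7)
68*69 + u((-5 + c(6))*5) = 68*69 + 7 = 4692 + 7 = 4699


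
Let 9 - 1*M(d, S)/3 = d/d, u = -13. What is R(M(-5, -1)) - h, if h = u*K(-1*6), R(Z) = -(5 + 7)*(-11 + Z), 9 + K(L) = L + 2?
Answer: -325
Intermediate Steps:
K(L) = -7 + L (K(L) = -9 + (L + 2) = -9 + (2 + L) = -7 + L)
M(d, S) = 24 (M(d, S) = 27 - 3*d/d = 27 - 3*1 = 27 - 3 = 24)
R(Z) = 132 - 12*Z (R(Z) = -12*(-11 + Z) = -(-132 + 12*Z) = 132 - 12*Z)
h = 169 (h = -13*(-7 - 1*6) = -13*(-7 - 6) = -13*(-13) = 169)
R(M(-5, -1)) - h = (132 - 12*24) - 1*169 = (132 - 288) - 169 = -156 - 169 = -325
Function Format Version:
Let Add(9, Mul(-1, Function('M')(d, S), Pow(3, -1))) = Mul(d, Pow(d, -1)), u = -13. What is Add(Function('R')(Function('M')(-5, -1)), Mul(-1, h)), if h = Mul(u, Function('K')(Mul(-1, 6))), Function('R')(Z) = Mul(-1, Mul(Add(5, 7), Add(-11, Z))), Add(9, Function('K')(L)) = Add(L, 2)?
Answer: -325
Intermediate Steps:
Function('K')(L) = Add(-7, L) (Function('K')(L) = Add(-9, Add(L, 2)) = Add(-9, Add(2, L)) = Add(-7, L))
Function('M')(d, S) = 24 (Function('M')(d, S) = Add(27, Mul(-3, Mul(d, Pow(d, -1)))) = Add(27, Mul(-3, 1)) = Add(27, -3) = 24)
Function('R')(Z) = Add(132, Mul(-12, Z)) (Function('R')(Z) = Mul(-1, Mul(12, Add(-11, Z))) = Mul(-1, Add(-132, Mul(12, Z))) = Add(132, Mul(-12, Z)))
h = 169 (h = Mul(-13, Add(-7, Mul(-1, 6))) = Mul(-13, Add(-7, -6)) = Mul(-13, -13) = 169)
Add(Function('R')(Function('M')(-5, -1)), Mul(-1, h)) = Add(Add(132, Mul(-12, 24)), Mul(-1, 169)) = Add(Add(132, -288), -169) = Add(-156, -169) = -325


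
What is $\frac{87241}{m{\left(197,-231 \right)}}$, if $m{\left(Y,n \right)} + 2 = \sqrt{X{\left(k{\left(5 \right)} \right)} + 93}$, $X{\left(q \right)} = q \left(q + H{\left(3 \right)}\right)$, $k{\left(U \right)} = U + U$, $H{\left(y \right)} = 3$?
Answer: $\frac{174482}{219} + \frac{87241 \sqrt{223}}{219} \approx 6745.5$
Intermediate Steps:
$k{\left(U \right)} = 2 U$
$X{\left(q \right)} = q \left(3 + q\right)$ ($X{\left(q \right)} = q \left(q + 3\right) = q \left(3 + q\right)$)
$m{\left(Y,n \right)} = -2 + \sqrt{223}$ ($m{\left(Y,n \right)} = -2 + \sqrt{2 \cdot 5 \left(3 + 2 \cdot 5\right) + 93} = -2 + \sqrt{10 \left(3 + 10\right) + 93} = -2 + \sqrt{10 \cdot 13 + 93} = -2 + \sqrt{130 + 93} = -2 + \sqrt{223}$)
$\frac{87241}{m{\left(197,-231 \right)}} = \frac{87241}{-2 + \sqrt{223}}$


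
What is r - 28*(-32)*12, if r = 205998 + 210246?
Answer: 426996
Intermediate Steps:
r = 416244
r - 28*(-32)*12 = 416244 - 28*(-32)*12 = 416244 + 896*12 = 416244 + 10752 = 426996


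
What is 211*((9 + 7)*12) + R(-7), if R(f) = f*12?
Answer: 40428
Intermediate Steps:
R(f) = 12*f
211*((9 + 7)*12) + R(-7) = 211*((9 + 7)*12) + 12*(-7) = 211*(16*12) - 84 = 211*192 - 84 = 40512 - 84 = 40428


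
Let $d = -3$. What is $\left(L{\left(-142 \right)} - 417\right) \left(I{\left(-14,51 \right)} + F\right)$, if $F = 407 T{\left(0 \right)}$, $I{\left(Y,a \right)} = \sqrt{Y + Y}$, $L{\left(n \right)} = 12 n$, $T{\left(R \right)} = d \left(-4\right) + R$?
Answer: $-10358964 - 4242 i \sqrt{7} \approx -1.0359 \cdot 10^{7} - 11223.0 i$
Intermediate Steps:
$T{\left(R \right)} = 12 + R$ ($T{\left(R \right)} = \left(-3\right) \left(-4\right) + R = 12 + R$)
$I{\left(Y,a \right)} = \sqrt{2} \sqrt{Y}$ ($I{\left(Y,a \right)} = \sqrt{2 Y} = \sqrt{2} \sqrt{Y}$)
$F = 4884$ ($F = 407 \left(12 + 0\right) = 407 \cdot 12 = 4884$)
$\left(L{\left(-142 \right)} - 417\right) \left(I{\left(-14,51 \right)} + F\right) = \left(12 \left(-142\right) - 417\right) \left(\sqrt{2} \sqrt{-14} + 4884\right) = \left(-1704 - 417\right) \left(\sqrt{2} i \sqrt{14} + 4884\right) = - 2121 \left(2 i \sqrt{7} + 4884\right) = - 2121 \left(4884 + 2 i \sqrt{7}\right) = -10358964 - 4242 i \sqrt{7}$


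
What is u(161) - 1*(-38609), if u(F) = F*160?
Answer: 64369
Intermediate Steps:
u(F) = 160*F
u(161) - 1*(-38609) = 160*161 - 1*(-38609) = 25760 + 38609 = 64369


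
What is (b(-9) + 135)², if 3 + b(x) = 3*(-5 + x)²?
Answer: 518400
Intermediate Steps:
b(x) = -3 + 3*(-5 + x)²
(b(-9) + 135)² = ((-3 + 3*(-5 - 9)²) + 135)² = ((-3 + 3*(-14)²) + 135)² = ((-3 + 3*196) + 135)² = ((-3 + 588) + 135)² = (585 + 135)² = 720² = 518400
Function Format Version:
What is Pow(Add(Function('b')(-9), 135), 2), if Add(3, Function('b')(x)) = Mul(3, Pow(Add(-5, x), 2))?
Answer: 518400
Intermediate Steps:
Function('b')(x) = Add(-3, Mul(3, Pow(Add(-5, x), 2)))
Pow(Add(Function('b')(-9), 135), 2) = Pow(Add(Add(-3, Mul(3, Pow(Add(-5, -9), 2))), 135), 2) = Pow(Add(Add(-3, Mul(3, Pow(-14, 2))), 135), 2) = Pow(Add(Add(-3, Mul(3, 196)), 135), 2) = Pow(Add(Add(-3, 588), 135), 2) = Pow(Add(585, 135), 2) = Pow(720, 2) = 518400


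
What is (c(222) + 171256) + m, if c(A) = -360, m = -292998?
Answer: -122102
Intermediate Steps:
(c(222) + 171256) + m = (-360 + 171256) - 292998 = 170896 - 292998 = -122102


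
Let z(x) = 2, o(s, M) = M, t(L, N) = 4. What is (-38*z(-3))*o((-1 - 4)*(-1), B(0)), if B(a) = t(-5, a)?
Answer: -304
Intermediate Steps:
B(a) = 4
(-38*z(-3))*o((-1 - 4)*(-1), B(0)) = -38*2*4 = -76*4 = -304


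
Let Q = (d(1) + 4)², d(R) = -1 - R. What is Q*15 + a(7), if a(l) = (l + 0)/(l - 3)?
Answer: 247/4 ≈ 61.750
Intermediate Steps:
Q = 4 (Q = ((-1 - 1*1) + 4)² = ((-1 - 1) + 4)² = (-2 + 4)² = 2² = 4)
a(l) = l/(-3 + l)
Q*15 + a(7) = 4*15 + 7/(-3 + 7) = 60 + 7/4 = 247/4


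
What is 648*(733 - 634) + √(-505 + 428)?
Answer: 64152 + I*√77 ≈ 64152.0 + 8.775*I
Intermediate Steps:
648*(733 - 634) + √(-505 + 428) = 648*99 + √(-77) = 64152 + I*√77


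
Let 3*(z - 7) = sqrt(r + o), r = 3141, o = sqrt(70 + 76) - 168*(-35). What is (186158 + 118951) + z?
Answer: 305116 + sqrt(9021 + sqrt(146))/3 ≈ 3.0515e+5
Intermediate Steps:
o = 5880 + sqrt(146) (o = sqrt(146) + 5880 = 5880 + sqrt(146) ≈ 5892.1)
z = 7 + sqrt(9021 + sqrt(146))/3 (z = 7 + sqrt(3141 + (5880 + sqrt(146)))/3 = 7 + sqrt(9021 + sqrt(146))/3 ≈ 38.681)
(186158 + 118951) + z = (186158 + 118951) + (7 + sqrt(9021 + sqrt(146))/3) = 305109 + (7 + sqrt(9021 + sqrt(146))/3) = 305116 + sqrt(9021 + sqrt(146))/3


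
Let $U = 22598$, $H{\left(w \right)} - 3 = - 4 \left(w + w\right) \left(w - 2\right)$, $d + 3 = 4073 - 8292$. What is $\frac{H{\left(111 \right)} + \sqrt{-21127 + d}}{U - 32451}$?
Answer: $\frac{96789}{9853} - \frac{i \sqrt{25349}}{9853} \approx 9.8233 - 0.016159 i$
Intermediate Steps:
$d = -4222$ ($d = -3 + \left(4073 - 8292\right) = -3 - 4219 = -4222$)
$H{\left(w \right)} = 3 - 8 w \left(-2 + w\right)$ ($H{\left(w \right)} = 3 - 4 \left(w + w\right) \left(w - 2\right) = 3 - 4 \cdot 2 w \left(-2 + w\right) = 3 - 8 w \left(-2 + w\right)$)
$\frac{H{\left(111 \right)} + \sqrt{-21127 + d}}{U - 32451} = \frac{\left(3 - 8 \cdot 111^{2} + 16 \cdot 111\right) + \sqrt{-21127 - 4222}}{22598 - 32451} = \frac{\left(3 - 98568 + 1776\right) + \sqrt{-25349}}{-9853} = \left(\left(3 - 98568 + 1776\right) + i \sqrt{25349}\right) \left(- \frac{1}{9853}\right) = \left(-96789 + i \sqrt{25349}\right) \left(- \frac{1}{9853}\right) = \frac{96789}{9853} - \frac{i \sqrt{25349}}{9853}$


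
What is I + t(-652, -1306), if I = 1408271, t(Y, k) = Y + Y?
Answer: 1406967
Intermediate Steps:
t(Y, k) = 2*Y
I + t(-652, -1306) = 1408271 + 2*(-652) = 1408271 - 1304 = 1406967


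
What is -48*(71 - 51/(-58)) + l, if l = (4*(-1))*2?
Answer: -100288/29 ≈ -3458.2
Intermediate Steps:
l = -8 (l = -4*2 = -8)
-48*(71 - 51/(-58)) + l = -48*(71 - 51/(-58)) - 8 = -48*(71 - 51*(-1/58)) - 8 = -48*(71 + 51/58) - 8 = -48*4169/58 - 8 = -100056/29 - 8 = -100288/29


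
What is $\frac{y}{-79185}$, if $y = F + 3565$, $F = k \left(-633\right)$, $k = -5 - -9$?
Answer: $- \frac{1033}{79185} \approx -0.013045$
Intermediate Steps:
$k = 4$ ($k = -5 + 9 = 4$)
$F = -2532$ ($F = 4 \left(-633\right) = -2532$)
$y = 1033$ ($y = -2532 + 3565 = 1033$)
$\frac{y}{-79185} = \frac{1033}{-79185} = 1033 \left(- \frac{1}{79185}\right) = - \frac{1033}{79185}$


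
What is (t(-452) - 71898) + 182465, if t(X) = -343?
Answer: 110224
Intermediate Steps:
(t(-452) - 71898) + 182465 = (-343 - 71898) + 182465 = -72241 + 182465 = 110224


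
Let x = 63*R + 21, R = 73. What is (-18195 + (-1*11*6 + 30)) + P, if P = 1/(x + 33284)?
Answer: -691027823/37904 ≈ -18231.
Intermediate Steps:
x = 4620 (x = 63*73 + 21 = 4599 + 21 = 4620)
P = 1/37904 (P = 1/(4620 + 33284) = 1/37904 ≈ 2.6382e-5)
(-18195 + (-1*11*6 + 30)) + P = (-18195 + (-1*11*6 + 30)) + 1/37904 = (-18195 + (-11*6 + 30)) + 1/37904 = (-18195 + (-66 + 30)) + 1/37904 = (-18195 - 36) + 1/37904 = -18231 + 1/37904 = -691027823/37904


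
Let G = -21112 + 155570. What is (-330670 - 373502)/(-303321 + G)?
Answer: 704172/168863 ≈ 4.1701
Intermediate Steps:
G = 134458
(-330670 - 373502)/(-303321 + G) = (-330670 - 373502)/(-303321 + 134458) = -704172/(-168863) = -704172*(-1/168863) = 704172/168863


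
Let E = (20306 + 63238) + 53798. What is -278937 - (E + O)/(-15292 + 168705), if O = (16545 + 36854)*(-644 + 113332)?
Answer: -48810125835/153413 ≈ -3.1816e+5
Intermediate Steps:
E = 137342 (E = 83544 + 53798 = 137342)
O = 6017426512 (O = 53399*112688 = 6017426512)
-278937 - (E + O)/(-15292 + 168705) = -278937 - (137342 + 6017426512)/(-15292 + 168705) = -278937 - 6017563854/153413 = -48810125835/153413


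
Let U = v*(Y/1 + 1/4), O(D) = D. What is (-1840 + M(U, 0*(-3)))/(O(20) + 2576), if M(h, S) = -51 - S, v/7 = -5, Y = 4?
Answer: -1891/2596 ≈ -0.72843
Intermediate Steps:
v = -35 (v = 7*(-5) = -35)
U = -595/4 (U = -35*(4/1 + 1/4) = -35*(4*1 + 1*(¼)) = -35*(4 + ¼) = -35*17/4 = -595/4 ≈ -148.75)
(-1840 + M(U, 0*(-3)))/(O(20) + 2576) = (-1840 + (-51 - 0*(-3)))/(20 + 2576) = (-1840 + (-51 - 1*0))/2596 = (-1840 + (-51 + 0))*(1/2596) = (-1840 - 51)*(1/2596) = -1891*1/2596 = -1891/2596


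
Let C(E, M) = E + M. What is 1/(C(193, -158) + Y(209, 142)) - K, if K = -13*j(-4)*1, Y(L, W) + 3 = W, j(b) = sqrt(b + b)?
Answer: 1/174 + 26*I*sqrt(2) ≈ 0.0057471 + 36.77*I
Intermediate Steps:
j(b) = sqrt(2)*sqrt(b) (j(b) = sqrt(2*b) = sqrt(2)*sqrt(b))
Y(L, W) = -3 + W
K = -26*I*sqrt(2) (K = -13*sqrt(2)*sqrt(-4)*1 = -13*sqrt(2)*2*I*1 = -26*I*sqrt(2)*1 = -26*I*sqrt(2) ≈ -36.77*I)
1/(C(193, -158) + Y(209, 142)) - K = 1/((193 - 158) + (-3 + 142)) - (-26)*I*sqrt(2) = 1/(35 + 139) + 26*I*sqrt(2) = 1/174 + 26*I*sqrt(2)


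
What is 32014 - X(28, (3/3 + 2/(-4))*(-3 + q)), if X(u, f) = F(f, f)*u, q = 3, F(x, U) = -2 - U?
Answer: 32070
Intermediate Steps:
X(u, f) = u*(-2 - f) (X(u, f) = (-2 - f)*u = u*(-2 - f))
32014 - X(28, (3/3 + 2/(-4))*(-3 + q)) = 32014 - (-1)*28*(2 + (3/3 + 2/(-4))*(-3 + 3)) = 32014 - (-1)*28*(2 + (3*(1/3) + 2*(-1/4))*0) = 32014 - (-1)*28*(2 + (1 - 1/2)*0) = 32014 - (-1)*28*(2 + (1/2)*0) = 32014 - (-1)*28*(2 + 0) = 32014 - (-1)*28*2 = 32014 - 1*(-56) = 32014 + 56 = 32070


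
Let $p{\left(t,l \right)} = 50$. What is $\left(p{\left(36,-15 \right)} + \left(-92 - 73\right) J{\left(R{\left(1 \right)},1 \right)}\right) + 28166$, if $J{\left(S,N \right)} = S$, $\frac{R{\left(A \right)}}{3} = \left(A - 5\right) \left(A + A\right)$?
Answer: $32176$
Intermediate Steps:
$R{\left(A \right)} = 6 A \left(-5 + A\right)$ ($R{\left(A \right)} = 3 \left(A - 5\right) \left(A + A\right) = 3 \left(-5 + A\right) 2 A = 3 \cdot 2 A \left(-5 + A\right) = 6 A \left(-5 + A\right)$)
$\left(p{\left(36,-15 \right)} + \left(-92 - 73\right) J{\left(R{\left(1 \right)},1 \right)}\right) + 28166 = \left(50 + \left(-92 - 73\right) 6 \cdot 1 \left(-5 + 1\right)\right) + 28166 = \left(50 - 165 \cdot 6 \cdot 1 \left(-4\right)\right) + 28166 = \left(50 - -3960\right) + 28166 = \left(50 + 3960\right) + 28166 = 4010 + 28166 = 32176$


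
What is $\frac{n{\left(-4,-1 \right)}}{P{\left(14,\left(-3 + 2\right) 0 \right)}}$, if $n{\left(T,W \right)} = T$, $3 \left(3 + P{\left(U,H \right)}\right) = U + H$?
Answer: $- \frac{12}{5} \approx -2.4$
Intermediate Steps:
$P{\left(U,H \right)} = -3 + \frac{H}{3} + \frac{U}{3}$ ($P{\left(U,H \right)} = -3 + \frac{U + H}{3} = -3 + \frac{H + U}{3} = -3 + \left(\frac{H}{3} + \frac{U}{3}\right) = -3 + \frac{H}{3} + \frac{U}{3}$)
$\frac{n{\left(-4,-1 \right)}}{P{\left(14,\left(-3 + 2\right) 0 \right)}} = - \frac{4}{-3 + \frac{\left(-3 + 2\right) 0}{3} + \frac{1}{3} \cdot 14} = - \frac{4}{-3 + \frac{\left(-1\right) 0}{3} + \frac{14}{3}} = - \frac{4}{-3 + \frac{1}{3} \cdot 0 + \frac{14}{3}} = - \frac{4}{-3 + 0 + \frac{14}{3}} = - \frac{4}{\frac{5}{3}} = \left(-4\right) \frac{3}{5} = - \frac{12}{5}$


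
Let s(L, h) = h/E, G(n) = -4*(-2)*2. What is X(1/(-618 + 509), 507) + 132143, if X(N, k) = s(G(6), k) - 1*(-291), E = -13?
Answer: 132395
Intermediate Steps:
G(n) = 16 (G(n) = 8*2 = 16)
s(L, h) = -h/13 (s(L, h) = h/(-13) = h*(-1/13) = -h/13)
X(N, k) = 291 - k/13 (X(N, k) = -k/13 - 1*(-291) = -k/13 + 291 = 291 - k/13)
X(1/(-618 + 509), 507) + 132143 = (291 - 1/13*507) + 132143 = (291 - 39) + 132143 = 252 + 132143 = 132395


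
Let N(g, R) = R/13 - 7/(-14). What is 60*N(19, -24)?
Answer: -1050/13 ≈ -80.769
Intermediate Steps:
N(g, R) = ½ + R/13 (N(g, R) = R*(1/13) - 7*(-1/14) = R/13 + ½ = ½ + R/13)
60*N(19, -24) = 60*(½ + (1/13)*(-24)) = 60*(½ - 24/13) = 60*(-35/26) = -1050/13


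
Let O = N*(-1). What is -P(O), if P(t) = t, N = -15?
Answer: -15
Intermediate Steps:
O = 15 (O = -15*(-1) = 15)
-P(O) = -1*15 = -15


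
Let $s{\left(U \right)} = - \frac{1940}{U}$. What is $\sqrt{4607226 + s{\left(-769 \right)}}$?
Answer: $\frac{\sqrt{2724535266446}}{769} \approx 2146.4$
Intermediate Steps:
$\sqrt{4607226 + s{\left(-769 \right)}} = \sqrt{4607226 - \frac{1940}{-769}} = \sqrt{4607226 - - \frac{1940}{769}} = \sqrt{4607226 + \frac{1940}{769}} = \sqrt{\frac{3542958734}{769}} = \frac{\sqrt{2724535266446}}{769}$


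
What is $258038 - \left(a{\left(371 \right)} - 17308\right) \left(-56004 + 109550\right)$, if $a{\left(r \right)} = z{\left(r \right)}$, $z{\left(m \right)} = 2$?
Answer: $926925114$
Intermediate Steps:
$a{\left(r \right)} = 2$
$258038 - \left(a{\left(371 \right)} - 17308\right) \left(-56004 + 109550\right) = 258038 - \left(2 - 17308\right) \left(-56004 + 109550\right) = 258038 - \left(-17306\right) 53546 = 258038 - -926667076 = 258038 + 926667076 = 926925114$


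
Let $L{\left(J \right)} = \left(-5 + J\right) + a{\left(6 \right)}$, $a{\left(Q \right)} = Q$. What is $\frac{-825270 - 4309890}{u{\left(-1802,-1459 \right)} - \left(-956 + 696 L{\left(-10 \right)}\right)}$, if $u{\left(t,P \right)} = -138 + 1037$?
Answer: $- \frac{5135160}{8119} \approx -632.49$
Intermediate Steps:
$u{\left(t,P \right)} = 899$
$L{\left(J \right)} = 1 + J$ ($L{\left(J \right)} = \left(-5 + J\right) + 6 = 1 + J$)
$\frac{-825270 - 4309890}{u{\left(-1802,-1459 \right)} - \left(-956 + 696 L{\left(-10 \right)}\right)} = \frac{-825270 - 4309890}{899 - \left(-956 + 696 \left(1 - 10\right)\right)} = - \frac{5135160}{899 + \left(956 - -6264\right)} = - \frac{5135160}{899 + \left(956 + 6264\right)} = - \frac{5135160}{899 + 7220} = - \frac{5135160}{8119}$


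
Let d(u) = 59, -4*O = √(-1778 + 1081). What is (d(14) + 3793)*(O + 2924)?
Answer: 11263248 - 963*I*√697 ≈ 1.1263e+7 - 25424.0*I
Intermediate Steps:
O = -I*√697/4 (O = -√(-1778 + 1081)/4 = -I*√697/4 ≈ -6.6002*I)
(d(14) + 3793)*(O + 2924) = (59 + 3793)*(-I*√697/4 + 2924) = 3852*(2924 - I*√697/4) = 11263248 - 963*I*√697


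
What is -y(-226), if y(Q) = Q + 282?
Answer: -56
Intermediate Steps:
y(Q) = 282 + Q
-y(-226) = -(282 - 226) = -1*56 = -56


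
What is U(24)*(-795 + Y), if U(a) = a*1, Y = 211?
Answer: -14016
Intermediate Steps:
U(a) = a
U(24)*(-795 + Y) = 24*(-795 + 211) = 24*(-584) = -14016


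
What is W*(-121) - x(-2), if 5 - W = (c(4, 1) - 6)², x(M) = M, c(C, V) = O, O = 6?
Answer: -603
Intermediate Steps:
c(C, V) = 6
W = 5 (W = 5 - (6 - 6)² = 5 - 1*0² = 5 - 1*0 = 5 + 0 = 5)
W*(-121) - x(-2) = 5*(-121) - 1*(-2) = -605 + 2 = -603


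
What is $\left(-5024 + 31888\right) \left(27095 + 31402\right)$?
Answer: $1571463408$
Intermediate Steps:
$\left(-5024 + 31888\right) \left(27095 + 31402\right) = 26864 \cdot 58497 = 1571463408$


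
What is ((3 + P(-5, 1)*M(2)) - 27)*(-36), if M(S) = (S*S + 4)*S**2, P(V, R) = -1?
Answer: 2016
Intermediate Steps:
M(S) = S**2*(4 + S**2) (M(S) = (S**2 + 4)*S**2 = (4 + S**2)*S**2 = S**2*(4 + S**2))
((3 + P(-5, 1)*M(2)) - 27)*(-36) = ((3 - 2**2*(4 + 2**2)) - 27)*(-36) = ((3 - 4*(4 + 4)) - 27)*(-36) = ((3 - 4*8) - 27)*(-36) = ((3 - 1*32) - 27)*(-36) = ((3 - 32) - 27)*(-36) = (-29 - 27)*(-36) = -56*(-36) = 2016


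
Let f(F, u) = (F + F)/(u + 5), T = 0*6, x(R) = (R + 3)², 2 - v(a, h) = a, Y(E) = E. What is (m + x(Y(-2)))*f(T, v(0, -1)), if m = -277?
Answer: 0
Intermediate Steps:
v(a, h) = 2 - a
x(R) = (3 + R)²
T = 0
f(F, u) = 2*F/(5 + u) (f(F, u) = (2*F)/(5 + u) = 2*F/(5 + u))
(m + x(Y(-2)))*f(T, v(0, -1)) = (-277 + (3 - 2)²)*(2*0/(5 + (2 - 1*0))) = (-277 + 1²)*(2*0/(5 + (2 + 0))) = (-277 + 1)*(2*0/(5 + 2)) = -552*0/7 = -276*0 = 0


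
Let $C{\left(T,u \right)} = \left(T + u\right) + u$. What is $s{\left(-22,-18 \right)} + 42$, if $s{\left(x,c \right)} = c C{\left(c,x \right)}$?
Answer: $1158$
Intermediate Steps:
$C{\left(T,u \right)} = T + 2 u$
$s{\left(x,c \right)} = c \left(c + 2 x\right)$
$s{\left(-22,-18 \right)} + 42 = - 18 \left(-18 + 2 \left(-22\right)\right) + 42 = - 18 \left(-18 - 44\right) + 42 = \left(-18\right) \left(-62\right) + 42 = 1116 + 42 = 1158$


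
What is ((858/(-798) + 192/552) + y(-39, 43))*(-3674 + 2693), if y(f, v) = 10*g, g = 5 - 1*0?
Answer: -147861225/3059 ≈ -48336.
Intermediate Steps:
g = 5 (g = 5 + 0 = 5)
y(f, v) = 50 (y(f, v) = 10*5 = 50)
((858/(-798) + 192/552) + y(-39, 43))*(-3674 + 2693) = ((858/(-798) + 192/552) + 50)*(-3674 + 2693) = ((858*(-1/798) + 192*(1/552)) + 50)*(-981) = ((-143/133 + 8/23) + 50)*(-981) = (-2225/3059 + 50)*(-981) = (150725/3059)*(-981) = -147861225/3059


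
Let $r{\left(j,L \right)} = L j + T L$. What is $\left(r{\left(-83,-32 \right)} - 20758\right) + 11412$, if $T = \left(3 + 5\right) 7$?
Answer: $-8482$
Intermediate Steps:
$T = 56$ ($T = 8 \cdot 7 = 56$)
$r{\left(j,L \right)} = 56 L + L j$ ($r{\left(j,L \right)} = L j + 56 L = 56 L + L j$)
$\left(r{\left(-83,-32 \right)} - 20758\right) + 11412 = \left(- 32 \left(56 - 83\right) - 20758\right) + 11412 = \left(\left(-32\right) \left(-27\right) - 20758\right) + 11412 = \left(864 - 20758\right) + 11412 = -19894 + 11412 = -8482$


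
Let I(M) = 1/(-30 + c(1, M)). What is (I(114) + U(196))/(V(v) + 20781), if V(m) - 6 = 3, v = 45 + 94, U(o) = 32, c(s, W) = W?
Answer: 2689/1746360 ≈ 0.0015398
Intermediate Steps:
v = 139
V(m) = 9 (V(m) = 6 + 3 = 9)
I(M) = 1/(-30 + M)
(I(114) + U(196))/(V(v) + 20781) = (1/(-30 + 114) + 32)/(9 + 20781) = (1/84 + 32)/20790 = (1/84 + 32)*(1/20790) = (2689/84)*(1/20790) = 2689/1746360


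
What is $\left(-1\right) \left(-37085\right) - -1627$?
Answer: $38712$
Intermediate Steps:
$\left(-1\right) \left(-37085\right) - -1627 = 37085 + 1627 = 38712$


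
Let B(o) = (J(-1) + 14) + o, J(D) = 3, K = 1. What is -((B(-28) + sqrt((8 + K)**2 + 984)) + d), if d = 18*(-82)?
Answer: 1487 - sqrt(1065) ≈ 1454.4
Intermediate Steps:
d = -1476
B(o) = 17 + o (B(o) = (3 + 14) + o = 17 + o)
-((B(-28) + sqrt((8 + K)**2 + 984)) + d) = -(((17 - 28) + sqrt((8 + 1)**2 + 984)) - 1476) = -((-11 + sqrt(9**2 + 984)) - 1476) = -((-11 + sqrt(81 + 984)) - 1476) = -((-11 + sqrt(1065)) - 1476) = -(-1487 + sqrt(1065)) = 1487 - sqrt(1065)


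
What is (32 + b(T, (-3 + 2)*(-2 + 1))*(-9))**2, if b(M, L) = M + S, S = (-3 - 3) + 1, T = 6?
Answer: 529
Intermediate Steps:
S = -5 (S = -6 + 1 = -5)
b(M, L) = -5 + M (b(M, L) = M - 5 = -5 + M)
(32 + b(T, (-3 + 2)*(-2 + 1))*(-9))**2 = (32 + (-5 + 6)*(-9))**2 = (32 + 1*(-9))**2 = (32 - 9)**2 = 23**2 = 529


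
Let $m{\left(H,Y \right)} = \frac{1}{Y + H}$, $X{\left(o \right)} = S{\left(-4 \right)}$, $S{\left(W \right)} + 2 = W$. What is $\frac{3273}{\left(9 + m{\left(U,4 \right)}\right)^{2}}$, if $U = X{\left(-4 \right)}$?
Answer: $\frac{13092}{289} \approx 45.301$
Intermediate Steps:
$S{\left(W \right)} = -2 + W$
$X{\left(o \right)} = -6$ ($X{\left(o \right)} = -2 - 4 = -6$)
$U = -6$
$m{\left(H,Y \right)} = \frac{1}{H + Y}$
$\frac{3273}{\left(9 + m{\left(U,4 \right)}\right)^{2}} = \frac{3273}{\left(9 + \frac{1}{-6 + 4}\right)^{2}} = \frac{3273}{\left(9 + \frac{1}{-2}\right)^{2}} = \frac{3273}{\left(9 - \frac{1}{2}\right)^{2}} = \frac{3273}{\left(\frac{17}{2}\right)^{2}} = \frac{3273}{\frac{289}{4}} = 3273 \cdot \frac{4}{289} = \frac{13092}{289}$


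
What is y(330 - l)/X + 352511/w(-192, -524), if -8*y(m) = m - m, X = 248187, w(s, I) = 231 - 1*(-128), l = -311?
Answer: 352511/359 ≈ 981.92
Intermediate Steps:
w(s, I) = 359 (w(s, I) = 231 + 128 = 359)
y(m) = 0 (y(m) = -(m - m)/8 = -⅛*0 = 0)
y(330 - l)/X + 352511/w(-192, -524) = 0/248187 + 352511/359 = 0*(1/248187) + 352511*(1/359) = 0 + 352511/359 = 352511/359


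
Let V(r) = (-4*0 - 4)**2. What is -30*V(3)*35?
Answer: -16800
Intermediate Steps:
V(r) = 16 (V(r) = (0 - 4)**2 = (-4)**2 = 16)
-30*V(3)*35 = -30*16*35 = -480*35 = -16800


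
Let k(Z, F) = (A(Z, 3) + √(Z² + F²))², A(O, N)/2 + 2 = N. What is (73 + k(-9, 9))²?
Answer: 59713 + 17208*√2 ≈ 84049.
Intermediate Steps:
A(O, N) = -4 + 2*N
k(Z, F) = (2 + √(F² + Z²))² (k(Z, F) = ((-4 + 2*3) + √(Z² + F²))² = ((-4 + 6) + √(F² + Z²))² = (2 + √(F² + Z²))²)
(73 + k(-9, 9))² = (73 + (2 + √(9² + (-9)²))²)² = (73 + (2 + √(81 + 81))²)² = (73 + (2 + √162)²)² = (73 + (2 + 9*√2)²)²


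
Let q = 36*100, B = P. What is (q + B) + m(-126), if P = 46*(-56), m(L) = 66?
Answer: 1090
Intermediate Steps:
P = -2576
B = -2576
q = 3600
(q + B) + m(-126) = (3600 - 2576) + 66 = 1024 + 66 = 1090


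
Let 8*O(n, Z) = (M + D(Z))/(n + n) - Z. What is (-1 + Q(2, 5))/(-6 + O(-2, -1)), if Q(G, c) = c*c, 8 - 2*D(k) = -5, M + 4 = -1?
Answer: -1536/379 ≈ -4.0528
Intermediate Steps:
M = -5 (M = -4 - 1 = -5)
D(k) = 13/2 (D(k) = 4 - ½*(-5) = 4 + 5/2 = 13/2)
Q(G, c) = c²
O(n, Z) = -Z/8 + 3/(32*n) (O(n, Z) = ((-5 + 13/2)/(n + n) - Z)/8 = (3/(2*((2*n))) - Z)/8 = (3*(1/(2*n))/2 - Z)/8 = (3/(4*n) - Z)/8 = (-Z + 3/(4*n))/8 = -Z/8 + 3/(32*n))
(-1 + Q(2, 5))/(-6 + O(-2, -1)) = (-1 + 5²)/(-6 + (-⅛*(-1) + (3/32)/(-2))) = (-1 + 25)/(-6 + (⅛ + (3/32)*(-½))) = 24/(-6 + (⅛ - 3/64)) = 24/(-6 + 5/64) = 24/(-379/64) = 24*(-64/379) = -1536/379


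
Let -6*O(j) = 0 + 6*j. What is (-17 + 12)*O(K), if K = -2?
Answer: -10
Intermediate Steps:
O(j) = -j (O(j) = -(0 + 6*j)/6 = -j)
(-17 + 12)*O(K) = (-17 + 12)*(-1*(-2)) = -5*2 = -10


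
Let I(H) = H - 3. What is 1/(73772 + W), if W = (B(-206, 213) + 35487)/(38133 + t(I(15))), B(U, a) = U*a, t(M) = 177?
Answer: 12770/942065643 ≈ 1.3555e-5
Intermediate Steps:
I(H) = -3 + H
W = -2797/12770 (W = (-206*213 + 35487)/(38133 + 177) = (-43878 + 35487)/38310 = -8391*1/38310 = -2797/12770 ≈ -0.21903)
1/(73772 + W) = 1/(73772 - 2797/12770) = 1/(942065643/12770) = 12770/942065643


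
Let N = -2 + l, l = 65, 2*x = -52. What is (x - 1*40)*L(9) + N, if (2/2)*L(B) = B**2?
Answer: -5283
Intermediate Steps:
x = -26 (x = (1/2)*(-52) = -26)
L(B) = B**2
N = 63 (N = -2 + 65 = 63)
(x - 1*40)*L(9) + N = (-26 - 1*40)*9**2 + 63 = (-26 - 40)*81 + 63 = -66*81 + 63 = -5346 + 63 = -5283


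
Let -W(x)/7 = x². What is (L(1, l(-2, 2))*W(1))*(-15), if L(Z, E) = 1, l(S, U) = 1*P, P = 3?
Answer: 105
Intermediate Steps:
l(S, U) = 3 (l(S, U) = 1*3 = 3)
W(x) = -7*x²
(L(1, l(-2, 2))*W(1))*(-15) = (1*(-7*1²))*(-15) = (1*(-7*1))*(-15) = (1*(-7))*(-15) = -7*(-15) = 105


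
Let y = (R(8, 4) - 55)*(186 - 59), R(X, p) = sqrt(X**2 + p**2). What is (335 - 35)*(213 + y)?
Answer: -2031600 + 152400*sqrt(5) ≈ -1.6908e+6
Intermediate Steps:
y = -6985 + 508*sqrt(5) (y = (sqrt(8**2 + 4**2) - 55)*(186 - 59) = (sqrt(64 + 16) - 55)*127 = (sqrt(80) - 55)*127 = (4*sqrt(5) - 55)*127 = (-55 + 4*sqrt(5))*127 = -6985 + 508*sqrt(5) ≈ -5849.1)
(335 - 35)*(213 + y) = (335 - 35)*(213 + (-6985 + 508*sqrt(5))) = 300*(-6772 + 508*sqrt(5)) = -2031600 + 152400*sqrt(5)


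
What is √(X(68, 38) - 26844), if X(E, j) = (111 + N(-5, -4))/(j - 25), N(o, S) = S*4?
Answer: I*√4535401/13 ≈ 163.82*I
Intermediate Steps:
N(o, S) = 4*S
X(E, j) = 95/(-25 + j) (X(E, j) = (111 + 4*(-4))/(j - 25) = (111 - 16)/(-25 + j) = 95/(-25 + j))
√(X(68, 38) - 26844) = √(95/(-25 + 38) - 26844) = √(95/13 - 26844) = √(-348877/13) = I*√4535401/13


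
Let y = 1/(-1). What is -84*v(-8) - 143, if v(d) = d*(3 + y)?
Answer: 1201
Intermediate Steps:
y = -1 (y = 1*(-1) = -1)
v(d) = 2*d (v(d) = d*(3 - 1) = d*2 = 2*d)
-84*v(-8) - 143 = -168*(-8) - 143 = -84*(-16) - 143 = 1344 - 143 = 1201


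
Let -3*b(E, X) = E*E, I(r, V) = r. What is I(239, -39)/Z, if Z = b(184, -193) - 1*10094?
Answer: -717/64138 ≈ -0.011179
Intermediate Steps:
b(E, X) = -E**2/3 (b(E, X) = -E*E/3 = -E**2/3)
Z = -64138/3 (Z = -1/3*184**2 - 1*10094 = -1/3*33856 - 10094 = -33856/3 - 10094 = -64138/3 ≈ -21379.)
I(239, -39)/Z = 239/(-64138/3) = 239*(-3/64138) = -717/64138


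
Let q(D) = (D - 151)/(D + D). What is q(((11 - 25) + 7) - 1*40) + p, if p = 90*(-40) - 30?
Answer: -170511/47 ≈ -3627.9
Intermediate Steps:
p = -3630 (p = -3600 - 30 = -3630)
q(D) = (-151 + D)/(2*D) (q(D) = (-151 + D)/((2*D)) = (-151 + D)*(1/(2*D)) = (-151 + D)/(2*D))
q(((11 - 25) + 7) - 1*40) + p = (-151 + (((11 - 25) + 7) - 1*40))/(2*(((11 - 25) + 7) - 1*40)) - 3630 = (-151 + ((-14 + 7) - 40))/(2*((-14 + 7) - 40)) - 3630 = (-151 + (-7 - 40))/(2*(-7 - 40)) - 3630 = (1/2)*(-151 - 47)/(-47) - 3630 = (1/2)*(-1/47)*(-198) - 3630 = 99/47 - 3630 = -170511/47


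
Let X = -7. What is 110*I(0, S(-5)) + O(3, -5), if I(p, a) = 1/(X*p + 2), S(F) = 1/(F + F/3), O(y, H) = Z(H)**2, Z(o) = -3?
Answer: 64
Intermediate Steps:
O(y, H) = 9 (O(y, H) = (-3)**2 = 9)
S(F) = 3/(4*F) (S(F) = 1/(F + F*(1/3)) = 1/(F + F/3) = 1/(4*F/3) = 3/(4*F))
I(p, a) = 1/(2 - 7*p) (I(p, a) = 1/(-7*p + 2) = 1/(2 - 7*p))
110*I(0, S(-5)) + O(3, -5) = 110*(-1/(-2 + 7*0)) + 9 = 110*(-1/(-2 + 0)) + 9 = 110*(-1/(-2)) + 9 = 110*(-1*(-1/2)) + 9 = 110*(1/2) + 9 = 55 + 9 = 64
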